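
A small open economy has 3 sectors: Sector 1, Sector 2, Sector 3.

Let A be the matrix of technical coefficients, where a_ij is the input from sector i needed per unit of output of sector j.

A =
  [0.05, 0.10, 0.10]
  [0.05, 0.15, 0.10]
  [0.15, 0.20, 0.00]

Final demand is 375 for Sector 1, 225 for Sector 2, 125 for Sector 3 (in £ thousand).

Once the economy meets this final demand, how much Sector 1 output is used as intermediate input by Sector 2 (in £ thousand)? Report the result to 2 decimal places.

z_12 = 32.18

I − A =
  [   0.95    -0.10    -0.10]
  [  -0.05     0.85    -0.10]
  [  -0.15    -0.20     1.00]
Cofactors of I−A, C_ij = (−1)^(i+j)·(minor ij) (rows/columns in the sector order above):
  C_11 = (0.85)(1.00) − (-0.10)(-0.20) = 0.8300
  C_12 = −[(-0.05)(1.00) − (-0.10)(-0.15)] = 0.0650
  C_13 = (-0.05)(-0.20) − (0.85)(-0.15) = 0.1375
  C_21 = −[(-0.10)(1.00) − (-0.10)(-0.20)] = 0.1200
  C_22 = (0.95)(1.00) − (-0.10)(-0.15) = 0.9350
  C_23 = −[(0.95)(-0.20) − (-0.10)(-0.15)] = 0.2050
  C_31 = (-0.10)(-0.10) − (-0.10)(0.85) = 0.0950
  C_32 = −[(0.95)(-0.10) − (-0.10)(-0.05)] = 0.1000
  C_33 = (0.95)(0.85) − (-0.10)(-0.05) = 0.8025
det(I−A) = Σ_j (I−A)_1j·C_1j = (0.95)(0.8300) + (-0.10)(0.0650) + (-0.10)(0.1375) = 0.76825
adj(I−A) = Cᵀ =
  [ 0.8300   0.1200   0.0950]
  [ 0.0650   0.9350   0.1000]
  [ 0.1375   0.2050   0.8025]
(I − A)⁻¹ = adj(I−A) / det(I−A) ≈
  [   1.0804     0.1562     0.1237]
  [   0.0846     1.2171     0.1302]
  [   0.1790     0.2668     1.0446]
First solve x = (I − A)⁻¹ d = adj(I−A)·d / det(I−A); in particular x_2 = (0.0650·375 + 0.9350·225 + 0.1000·125) / 0.76825 = 247.25 / 0.76825 ≈ 321.8353.
Intermediate flow from 1 to 2: z_12 = a_12 · x_2 = 0.10 × 247.25 / 0.76825 = 24.725 / 0.76825 ≈ 32.18.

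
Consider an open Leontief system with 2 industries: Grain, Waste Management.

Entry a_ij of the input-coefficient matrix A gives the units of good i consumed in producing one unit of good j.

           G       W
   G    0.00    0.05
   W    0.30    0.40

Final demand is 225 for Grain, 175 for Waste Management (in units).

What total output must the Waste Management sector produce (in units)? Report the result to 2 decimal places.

I − A =
  [   1.00    -0.05]
  [  -0.30     0.60]
det(I−A) = (1.00)(0.60) − (-0.05)(-0.30) = 0.5850
adj(I−A) = [[0.60, 0.05], [0.30, 1.00]]
(I − A)⁻¹ = adj(I−A) / det(I−A) ≈
  [   1.0256     0.0855]
  [   0.5128     1.7094]
x = (I − A)⁻¹ d = adj(I−A)·d / det(I−A), with det(I−A) = 0.5850:
  x_G = (0.60·225 + 0.05·175) / 0.5850 = 143.75 / 0.5850 ≈ 245.73
  x_W = (0.30·225 + 1.00·175) / 0.5850 = 242.50 / 0.5850 ≈ 414.53

x_W = 414.53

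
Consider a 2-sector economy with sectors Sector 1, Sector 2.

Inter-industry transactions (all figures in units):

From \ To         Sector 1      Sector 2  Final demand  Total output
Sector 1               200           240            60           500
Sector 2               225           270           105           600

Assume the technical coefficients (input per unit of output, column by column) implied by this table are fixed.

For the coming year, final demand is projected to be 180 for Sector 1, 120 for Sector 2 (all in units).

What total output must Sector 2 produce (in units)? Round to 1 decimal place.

Technical coefficients a_ij = z_ij / X_j:
  a_11 = 200/500 = 0.40, a_21 = 225/500 = 0.45
  a_12 = 240/600 = 0.40, a_22 = 270/600 = 0.45
I − A =
  [   0.60    -0.40]
  [  -0.45     0.55]
det(I−A) = (0.60)(0.55) − (-0.40)(-0.45) = 0.1500
adj(I−A) = [[0.55, 0.40], [0.45, 0.60]]
(I − A)⁻¹ = adj(I−A) / det(I−A) ≈
  [   3.6667     2.6667]
  [   3.0000     4.0000]
x = (I − A)⁻¹ d = adj(I−A)·d / det(I−A), with det(I−A) = 0.1500:
  x_1 = (0.55·180 + 0.40·120) / 0.1500 = 147.00 / 0.1500 = 980.0
  x_2 = (0.45·180 + 0.60·120) / 0.1500 = 153.00 / 0.1500 = 1020.0

x_2 = 1020.0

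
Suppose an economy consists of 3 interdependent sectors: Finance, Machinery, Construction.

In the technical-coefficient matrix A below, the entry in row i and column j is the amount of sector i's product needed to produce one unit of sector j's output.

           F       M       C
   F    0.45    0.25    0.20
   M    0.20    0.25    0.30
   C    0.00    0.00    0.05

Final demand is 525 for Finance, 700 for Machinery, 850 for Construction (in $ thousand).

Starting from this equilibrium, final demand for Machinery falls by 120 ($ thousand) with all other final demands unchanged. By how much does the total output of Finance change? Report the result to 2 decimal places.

I − A =
  [   0.55    -0.25    -0.20]
  [  -0.20     0.75    -0.30]
  [   0.00     0.00     0.95]
Cofactors of I−A, C_ij = (−1)^(i+j)·(minor ij) (rows/columns in the sector order above):
  C_11 = (0.75)(0.95) − (-0.30)(0.00) = 0.7125
  C_12 = −[(-0.20)(0.95) − (-0.30)(0.00)] = 0.1900
  C_13 = (-0.20)(0.00) − (0.75)(0.00) = 0.0000
  C_21 = −[(-0.25)(0.95) − (-0.20)(0.00)] = 0.2375
  C_22 = (0.55)(0.95) − (-0.20)(0.00) = 0.5225
  C_23 = −[(0.55)(0.00) − (-0.25)(0.00)] = 0.0000
  C_31 = (-0.25)(-0.30) − (-0.20)(0.75) = 0.2250
  C_32 = −[(0.55)(-0.30) − (-0.20)(-0.20)] = 0.2050
  C_33 = (0.55)(0.75) − (-0.25)(-0.20) = 0.3625
det(I−A) = Σ_j (I−A)_1j·C_1j = (0.55)(0.7125) + (-0.25)(0.1900) + (-0.20)(0.0000) = 0.344375
adj(I−A) = Cᵀ =
  [ 0.7125   0.2375   0.2250]
  [ 0.1900   0.5225   0.2050]
  [ 0.0000   0.0000   0.3625]
(I − A)⁻¹ = adj(I−A) / det(I−A) ≈
  [   2.0690     0.6897     0.6534]
  [   0.5517     1.5172     0.5953]
  [   0.0000     0.0000     1.0526]
Δx = (I − A)⁻¹ Δd with Δd having -120 in the Machinery component and 0 elsewhere.
So Δx_F = L_FM · (-120), where L_FM = adj(I−A)_FM / det(I−A) = 0.2375 / 0.344375.
Δx_F = 0.2375 × (-120) / 0.344375 = -28.50 / 0.344375 ≈ -82.76.

Δx_F = -82.76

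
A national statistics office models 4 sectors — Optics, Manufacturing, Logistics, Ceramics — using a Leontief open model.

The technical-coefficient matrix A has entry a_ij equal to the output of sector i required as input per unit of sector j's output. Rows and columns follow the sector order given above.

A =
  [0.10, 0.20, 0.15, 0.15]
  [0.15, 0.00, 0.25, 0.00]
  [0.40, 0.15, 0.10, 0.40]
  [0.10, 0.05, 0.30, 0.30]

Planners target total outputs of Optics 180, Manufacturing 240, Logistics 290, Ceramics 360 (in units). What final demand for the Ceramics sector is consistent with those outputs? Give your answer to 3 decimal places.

d_C = 135.000

I − A =
  [   0.90    -0.20    -0.15    -0.15]
  [  -0.15     1.00    -0.25     0.00]
  [  -0.40    -0.15     0.90    -0.40]
  [  -0.10    -0.05    -0.30     0.70]
d = (I − A) x:
  d_O = (+0.90)·180 + (-0.20)·240 + (-0.15)·290 + (-0.15)·360 = 16.500
  d_M = (-0.15)·180 + (+1.00)·240 + (-0.25)·290 + (+0.00)·360 = 140.500
  d_L = (-0.40)·180 + (-0.15)·240 + (+0.90)·290 + (-0.40)·360 = 9.000
  d_C = (-0.10)·180 + (-0.05)·240 + (-0.30)·290 + (+0.70)·360 = 135.000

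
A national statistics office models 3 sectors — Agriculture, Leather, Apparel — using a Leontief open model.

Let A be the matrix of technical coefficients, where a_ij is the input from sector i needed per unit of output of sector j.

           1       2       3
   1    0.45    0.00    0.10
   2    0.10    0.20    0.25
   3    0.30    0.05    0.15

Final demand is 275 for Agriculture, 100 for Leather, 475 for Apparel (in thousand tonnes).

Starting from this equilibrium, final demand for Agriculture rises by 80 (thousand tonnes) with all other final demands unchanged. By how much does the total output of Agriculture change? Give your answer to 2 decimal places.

I − A =
  [   0.55     0.00    -0.10]
  [  -0.10     0.80    -0.25]
  [  -0.30    -0.05     0.85]
Cofactors of I−A, C_ij = (−1)^(i+j)·(minor ij) (rows/columns in the sector order above):
  C_11 = (0.80)(0.85) − (-0.25)(-0.05) = 0.6675
  C_12 = −[(-0.10)(0.85) − (-0.25)(-0.30)] = 0.1600
  C_13 = (-0.10)(-0.05) − (0.80)(-0.30) = 0.2450
  C_21 = −[(0.00)(0.85) − (-0.10)(-0.05)] = 0.0050
  C_22 = (0.55)(0.85) − (-0.10)(-0.30) = 0.4375
  C_23 = −[(0.55)(-0.05) − (0.00)(-0.30)] = 0.0275
  C_31 = (0.00)(-0.25) − (-0.10)(0.80) = 0.0800
  C_32 = −[(0.55)(-0.25) − (-0.10)(-0.10)] = 0.1475
  C_33 = (0.55)(0.80) − (0.00)(-0.10) = 0.4400
det(I−A) = Σ_j (I−A)_1j·C_1j = (0.55)(0.6675) + (0.00)(0.1600) + (-0.10)(0.2450) = 0.342625
adj(I−A) = Cᵀ =
  [ 0.6675   0.0050   0.0800]
  [ 0.1600   0.4375   0.1475]
  [ 0.2450   0.0275   0.4400]
(I − A)⁻¹ = adj(I−A) / det(I−A) ≈
  [   1.9482     0.0146     0.2335]
  [   0.4670     1.2769     0.4305]
  [   0.7151     0.0803     1.2842]
Δx = (I − A)⁻¹ Δd with Δd having +80 in the Agriculture component and 0 elsewhere.
So Δx_1 = L_11 · (+80), where L_11 = adj(I−A)_11 / det(I−A) = 0.6675 / 0.342625.
Δx_1 = 0.6675 × (+80) / 0.342625 = 53.40 / 0.342625 ≈ 155.86.

Δx_1 = 155.86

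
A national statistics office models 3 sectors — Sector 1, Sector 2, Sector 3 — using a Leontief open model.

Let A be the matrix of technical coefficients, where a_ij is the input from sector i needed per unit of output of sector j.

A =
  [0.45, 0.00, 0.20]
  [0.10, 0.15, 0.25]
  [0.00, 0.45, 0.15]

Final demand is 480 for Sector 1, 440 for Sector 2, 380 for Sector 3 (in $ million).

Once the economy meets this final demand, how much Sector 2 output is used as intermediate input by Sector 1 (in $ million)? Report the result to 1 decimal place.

z_21 = 121.6

I − A =
  [   0.55     0.00    -0.20]
  [  -0.10     0.85    -0.25]
  [   0.00    -0.45     0.85]
Cofactors of I−A, C_ij = (−1)^(i+j)·(minor ij) (rows/columns in the sector order above):
  C_11 = (0.85)(0.85) − (-0.25)(-0.45) = 0.6100
  C_12 = −[(-0.10)(0.85) − (-0.25)(0.00)] = 0.0850
  C_13 = (-0.10)(-0.45) − (0.85)(0.00) = 0.0450
  C_21 = −[(0.00)(0.85) − (-0.20)(-0.45)] = 0.0900
  C_22 = (0.55)(0.85) − (-0.20)(0.00) = 0.4675
  C_23 = −[(0.55)(-0.45) − (0.00)(0.00)] = 0.2475
  C_31 = (0.00)(-0.25) − (-0.20)(0.85) = 0.1700
  C_32 = −[(0.55)(-0.25) − (-0.20)(-0.10)] = 0.1575
  C_33 = (0.55)(0.85) − (0.00)(-0.10) = 0.4675
det(I−A) = Σ_j (I−A)_1j·C_1j = (0.55)(0.6100) + (0.00)(0.0850) + (-0.20)(0.0450) = 0.3265
adj(I−A) = Cᵀ =
  [ 0.6100   0.0900   0.1700]
  [ 0.0850   0.4675   0.1575]
  [ 0.0450   0.2475   0.4675]
(I − A)⁻¹ = adj(I−A) / det(I−A) ≈
  [   1.8683     0.2757     0.5207]
  [   0.2603     1.4319     0.4824]
  [   0.1378     0.7580     1.4319]
First solve x = (I − A)⁻¹ d = adj(I−A)·d / det(I−A); in particular x_1 = (0.6100·480 + 0.0900·440 + 0.1700·380) / 0.3265 = 397.00 / 0.3265 ≈ 1215.926.
Intermediate flow from 2 to 1: z_21 = a_21 · x_1 = 0.10 × 397.00 / 0.3265 = 39.70 / 0.3265 ≈ 121.6.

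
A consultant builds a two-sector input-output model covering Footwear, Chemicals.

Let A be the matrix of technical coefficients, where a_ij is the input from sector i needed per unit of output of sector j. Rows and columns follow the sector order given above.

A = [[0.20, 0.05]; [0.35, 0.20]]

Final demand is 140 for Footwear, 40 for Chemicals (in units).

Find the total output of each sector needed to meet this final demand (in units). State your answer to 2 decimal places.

I − A =
  [   0.80    -0.05]
  [  -0.35     0.80]
det(I−A) = (0.80)(0.80) − (-0.05)(-0.35) = 0.6225
adj(I−A) = [[0.80, 0.05], [0.35, 0.80]]
(I − A)⁻¹ = adj(I−A) / det(I−A) ≈
  [   1.2851     0.0803]
  [   0.5622     1.2851]
x = (I − A)⁻¹ d = adj(I−A)·d / det(I−A), with det(I−A) = 0.6225:
  x_1 = (0.80·140 + 0.05·40) / 0.6225 = 114.00 / 0.6225 ≈ 183.13
  x_2 = (0.35·140 + 0.80·40) / 0.6225 = 81.00 / 0.6225 ≈ 130.12

x_1 = 183.13, x_2 = 130.12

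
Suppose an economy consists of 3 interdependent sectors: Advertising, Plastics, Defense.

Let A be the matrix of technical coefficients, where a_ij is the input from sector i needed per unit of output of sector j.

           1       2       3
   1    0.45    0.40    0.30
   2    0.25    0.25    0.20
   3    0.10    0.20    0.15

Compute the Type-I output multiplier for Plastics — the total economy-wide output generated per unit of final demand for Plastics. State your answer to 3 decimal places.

I − A =
  [   0.55    -0.40    -0.30]
  [  -0.25     0.75    -0.20]
  [  -0.10    -0.20     0.85]
Cofactors of I−A, C_ij = (−1)^(i+j)·(minor ij) (rows/columns in the sector order above):
  C_11 = (0.75)(0.85) − (-0.20)(-0.20) = 0.5975
  C_12 = −[(-0.25)(0.85) − (-0.20)(-0.10)] = 0.2325
  C_13 = (-0.25)(-0.20) − (0.75)(-0.10) = 0.1250
  C_21 = −[(-0.40)(0.85) − (-0.30)(-0.20)] = 0.4000
  C_22 = (0.55)(0.85) − (-0.30)(-0.10) = 0.4375
  C_23 = −[(0.55)(-0.20) − (-0.40)(-0.10)] = 0.1500
  C_31 = (-0.40)(-0.20) − (-0.30)(0.75) = 0.3050
  C_32 = −[(0.55)(-0.20) − (-0.30)(-0.25)] = 0.1850
  C_33 = (0.55)(0.75) − (-0.40)(-0.25) = 0.3125
det(I−A) = Σ_j (I−A)_1j·C_1j = (0.55)(0.5975) + (-0.40)(0.2325) + (-0.30)(0.1250) = 0.198125
adj(I−A) = Cᵀ =
  [ 0.5975   0.4000   0.3050]
  [ 0.2325   0.4375   0.1850]
  [ 0.1250   0.1500   0.3125]
(I − A)⁻¹ = adj(I−A) / det(I−A) ≈
  [   3.0158     2.0189     1.5394]
  [   1.1735     2.2082     0.9338]
  [   0.6309     0.7571     1.5773]
The output multiplier for sector j is the column-j sum of the Leontief inverse (I − A)⁻¹ = adj(I−A) / det(I−A).
Column 2 of adj(I−A): (0.4000, 0.4375, 0.1500); det(I−A) = 0.198125.
m_2 = (0.4000 + 0.4375 + 0.1500) / 0.198125 = 0.9875 / 0.198125 ≈ 4.984.

m_2 = 4.984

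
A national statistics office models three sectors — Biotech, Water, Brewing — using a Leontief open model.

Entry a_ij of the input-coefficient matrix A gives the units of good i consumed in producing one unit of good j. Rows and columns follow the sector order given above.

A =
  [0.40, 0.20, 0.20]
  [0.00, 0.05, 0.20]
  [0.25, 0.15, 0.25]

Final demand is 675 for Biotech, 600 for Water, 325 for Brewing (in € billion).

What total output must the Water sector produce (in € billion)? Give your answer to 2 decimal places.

x_2 = 888.49

I − A =
  [   0.60    -0.20    -0.20]
  [   0.00     0.95    -0.20]
  [  -0.25    -0.15     0.75]
Cofactors of I−A, C_ij = (−1)^(i+j)·(minor ij) (rows/columns in the sector order above):
  C_11 = (0.95)(0.75) − (-0.20)(-0.15) = 0.6825
  C_12 = −[(0.00)(0.75) − (-0.20)(-0.25)] = 0.0500
  C_13 = (0.00)(-0.15) − (0.95)(-0.25) = 0.2375
  C_21 = −[(-0.20)(0.75) − (-0.20)(-0.15)] = 0.1800
  C_22 = (0.60)(0.75) − (-0.20)(-0.25) = 0.4000
  C_23 = −[(0.60)(-0.15) − (-0.20)(-0.25)] = 0.1400
  C_31 = (-0.20)(-0.20) − (-0.20)(0.95) = 0.2300
  C_32 = −[(0.60)(-0.20) − (-0.20)(0.00)] = 0.1200
  C_33 = (0.60)(0.95) − (-0.20)(0.00) = 0.5700
det(I−A) = Σ_j (I−A)_1j·C_1j = (0.60)(0.6825) + (-0.20)(0.0500) + (-0.20)(0.2375) = 0.3520
adj(I−A) = Cᵀ =
  [ 0.6825   0.1800   0.2300]
  [ 0.0500   0.4000   0.1200]
  [ 0.2375   0.1400   0.5700]
(I − A)⁻¹ = adj(I−A) / det(I−A) ≈
  [   1.9389     0.5114     0.6534]
  [   0.1420     1.1364     0.3409]
  [   0.6747     0.3977     1.6193]
x = (I − A)⁻¹ d = adj(I−A)·d / det(I−A), with det(I−A) = 0.3520:
  x_1 = (0.6825·675 + 0.1800·600 + 0.2300·325) / 0.3520 = 643.4375 / 0.3520 ≈ 1827.95
  x_2 = (0.0500·675 + 0.4000·600 + 0.1200·325) / 0.3520 = 312.75 / 0.3520 ≈ 888.49
  x_3 = (0.2375·675 + 0.1400·600 + 0.5700·325) / 0.3520 = 429.5625 / 0.3520 ≈ 1220.35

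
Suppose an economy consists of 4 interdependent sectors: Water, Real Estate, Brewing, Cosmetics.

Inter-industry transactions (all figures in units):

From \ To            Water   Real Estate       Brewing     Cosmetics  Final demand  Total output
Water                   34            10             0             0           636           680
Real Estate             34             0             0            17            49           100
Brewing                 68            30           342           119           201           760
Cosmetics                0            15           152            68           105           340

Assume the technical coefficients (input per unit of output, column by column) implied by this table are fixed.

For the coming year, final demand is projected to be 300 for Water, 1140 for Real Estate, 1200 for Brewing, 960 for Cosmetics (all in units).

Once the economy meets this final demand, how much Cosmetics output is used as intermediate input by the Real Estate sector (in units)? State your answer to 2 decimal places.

z_42 = 193.87

Technical coefficients a_ij = z_ij / X_j:
  a_11 = 34/680 = 0.05, a_21 = 34/680 = 0.05, a_31 = 68/680 = 0.10, a_41 = 0/680 = 0.00
  a_12 = 10/100 = 0.10, a_22 = 0/100 = 0.00, a_32 = 30/100 = 0.30, a_42 = 15/100 = 0.15
  a_13 = 0/760 = 0.00, a_23 = 0/760 = 0.00, a_33 = 342/760 = 0.45, a_43 = 152/760 = 0.20
  a_14 = 0/340 = 0.00, a_24 = 17/340 = 0.05, a_34 = 119/340 = 0.35, a_44 = 68/340 = 0.20
I − A =
  [   0.95    -0.10     0.00     0.00]
  [  -0.05     1.00     0.00    -0.05]
  [  -0.10    -0.30     0.55    -0.35]
  [   0.00    -0.15    -0.20     0.80]
Compute the cofactors C_ij = (−1)^(i+j)·(3×3 minor ij) of I−A; the adjugate is their transpose:
adj(I−A) = Cᵀ =
  [ 0.362875   0.037000   0.001000   0.002750]
  [ 0.019500   0.351500   0.009500   0.026125]
  [ 0.093875   0.285875   0.748875   0.345500]
  [ 0.027125   0.137375   0.189000   0.519750]
det(I−A) = Σ_j (I−A)_1j·C_1j = (0.95)(0.362875) + (-0.10)(0.019500) + (0.00)(0.093875) + (0.00)(0.027125) = 0.34278125
(I − A)⁻¹ = adj(I−A) / det(I−A) ≈
  [   1.0586     0.1079     0.0029     0.0080]
  [   0.0569     1.0254     0.0277     0.0762]
  [   0.2739     0.8340     2.1847     1.0079]
  [   0.0791     0.4008     0.5514     1.5163]
First solve x = (I − A)⁻¹ d = adj(I−A)·d / det(I−A); in particular x_2 = (0.019500·300 + 0.351500·1140 + 0.009500·1200 + 0.026125·960) / 0.34278125 = 443.04 / 0.34278125 ≈ 1292.4861.
Intermediate flow from 4 to 2: z_42 = a_42 · x_2 = 0.15 × 443.04 / 0.34278125 = 66.456 / 0.34278125 ≈ 193.87.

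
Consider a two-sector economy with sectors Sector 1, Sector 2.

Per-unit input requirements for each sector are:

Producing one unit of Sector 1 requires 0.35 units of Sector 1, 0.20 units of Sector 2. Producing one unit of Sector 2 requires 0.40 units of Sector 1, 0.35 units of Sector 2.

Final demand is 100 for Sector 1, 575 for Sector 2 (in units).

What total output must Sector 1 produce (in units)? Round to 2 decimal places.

x_1 = 861.31

I − A =
  [   0.65    -0.40]
  [  -0.20     0.65]
det(I−A) = (0.65)(0.65) − (-0.40)(-0.20) = 0.3425
adj(I−A) = [[0.65, 0.40], [0.20, 0.65]]
(I − A)⁻¹ = adj(I−A) / det(I−A) ≈
  [   1.8978     1.1679]
  [   0.5839     1.8978]
x = (I − A)⁻¹ d = adj(I−A)·d / det(I−A), with det(I−A) = 0.3425:
  x_1 = (0.65·100 + 0.40·575) / 0.3425 = 295.00 / 0.3425 ≈ 861.31
  x_2 = (0.20·100 + 0.65·575) / 0.3425 = 393.75 / 0.3425 ≈ 1149.64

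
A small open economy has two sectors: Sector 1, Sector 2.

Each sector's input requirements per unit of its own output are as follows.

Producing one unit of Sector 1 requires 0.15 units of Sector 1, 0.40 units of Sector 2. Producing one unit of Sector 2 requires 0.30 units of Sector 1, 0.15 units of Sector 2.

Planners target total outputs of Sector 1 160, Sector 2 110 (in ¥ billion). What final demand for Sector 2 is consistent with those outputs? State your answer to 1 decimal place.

d_2 = 29.5

I − A =
  [   0.85    -0.30]
  [  -0.40     0.85]
d = (I − A) x:
  d_1 = (+0.85)·160 + (-0.30)·110 = 103.0
  d_2 = (-0.40)·160 + (+0.85)·110 = 29.5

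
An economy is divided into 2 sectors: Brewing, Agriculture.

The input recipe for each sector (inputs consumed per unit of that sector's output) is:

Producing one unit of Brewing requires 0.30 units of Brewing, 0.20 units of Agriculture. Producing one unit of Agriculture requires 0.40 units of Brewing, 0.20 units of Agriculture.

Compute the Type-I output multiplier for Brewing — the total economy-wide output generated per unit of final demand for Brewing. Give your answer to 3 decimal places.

m_1 = 2.083

I − A =
  [   0.70    -0.40]
  [  -0.20     0.80]
det(I−A) = (0.70)(0.80) − (-0.40)(-0.20) = 0.4800
adj(I−A) = [[0.80, 0.40], [0.20, 0.70]]
(I − A)⁻¹ = adj(I−A) / det(I−A) ≈
  [   1.6667     0.8333]
  [   0.4167     1.4583]
The output multiplier for sector j is the column-j sum of the Leontief inverse (I − A)⁻¹ = adj(I−A) / det(I−A).
Column 1 of adj(I−A): (0.80, 0.20); det(I−A) = 0.4800.
m_1 = (0.80 + 0.20) / 0.4800 = 1.00 / 0.4800 ≈ 2.083.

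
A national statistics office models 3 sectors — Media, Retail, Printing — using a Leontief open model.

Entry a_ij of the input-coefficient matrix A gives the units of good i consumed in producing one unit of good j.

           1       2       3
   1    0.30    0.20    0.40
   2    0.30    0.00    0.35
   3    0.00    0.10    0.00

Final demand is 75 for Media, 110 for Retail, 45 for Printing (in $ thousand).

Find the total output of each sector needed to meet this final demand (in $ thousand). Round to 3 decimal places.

x_1 = 198.716, x_2 = 192.088, x_3 = 64.209

I − A =
  [   0.70    -0.20    -0.40]
  [  -0.30     1.00    -0.35]
  [   0.00    -0.10     1.00]
Cofactors of I−A, C_ij = (−1)^(i+j)·(minor ij) (rows/columns in the sector order above):
  C_11 = (1.00)(1.00) − (-0.35)(-0.10) = 0.9650
  C_12 = −[(-0.30)(1.00) − (-0.35)(0.00)] = 0.3000
  C_13 = (-0.30)(-0.10) − (1.00)(0.00) = 0.0300
  C_21 = −[(-0.20)(1.00) − (-0.40)(-0.10)] = 0.2400
  C_22 = (0.70)(1.00) − (-0.40)(0.00) = 0.7000
  C_23 = −[(0.70)(-0.10) − (-0.20)(0.00)] = 0.0700
  C_31 = (-0.20)(-0.35) − (-0.40)(1.00) = 0.4700
  C_32 = −[(0.70)(-0.35) − (-0.40)(-0.30)] = 0.3650
  C_33 = (0.70)(1.00) − (-0.20)(-0.30) = 0.6400
det(I−A) = Σ_j (I−A)_1j·C_1j = (0.70)(0.9650) + (-0.20)(0.3000) + (-0.40)(0.0300) = 0.6035
adj(I−A) = Cᵀ =
  [ 0.9650   0.2400   0.4700]
  [ 0.3000   0.7000   0.3650]
  [ 0.0300   0.0700   0.6400]
(I − A)⁻¹ = adj(I−A) / det(I−A) ≈
  [   1.5990     0.3977     0.7788]
  [   0.4971     1.1599     0.6048]
  [   0.0497     0.1160     1.0605]
x = (I − A)⁻¹ d = adj(I−A)·d / det(I−A), with det(I−A) = 0.6035:
  x_1 = (0.9650·75 + 0.2400·110 + 0.4700·45) / 0.6035 = 119.925 / 0.6035 ≈ 198.716
  x_2 = (0.3000·75 + 0.7000·110 + 0.3650·45) / 0.6035 = 115.925 / 0.6035 ≈ 192.088
  x_3 = (0.0300·75 + 0.0700·110 + 0.6400·45) / 0.6035 = 38.75 / 0.6035 ≈ 64.209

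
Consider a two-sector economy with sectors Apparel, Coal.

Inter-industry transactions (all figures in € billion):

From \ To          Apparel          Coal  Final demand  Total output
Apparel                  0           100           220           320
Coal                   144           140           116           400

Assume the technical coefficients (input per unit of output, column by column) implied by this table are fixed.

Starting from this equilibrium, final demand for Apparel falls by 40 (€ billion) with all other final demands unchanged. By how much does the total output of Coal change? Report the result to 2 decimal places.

Technical coefficients a_ij = z_ij / X_j:
  a_AA = 0/320 = 0.00, a_CA = 144/320 = 0.45
  a_AC = 100/400 = 0.25, a_CC = 140/400 = 0.35
I − A =
  [   1.00    -0.25]
  [  -0.45     0.65]
det(I−A) = (1.00)(0.65) − (-0.25)(-0.45) = 0.5375
adj(I−A) = [[0.65, 0.25], [0.45, 1.00]]
(I − A)⁻¹ = adj(I−A) / det(I−A) ≈
  [   1.2093     0.4651]
  [   0.8372     1.8605]
Δx = (I − A)⁻¹ Δd with Δd having -40 in the Apparel component and 0 elsewhere.
So Δx_C = L_CA · (-40), where L_CA = adj(I−A)_CA / det(I−A) = 0.45 / 0.5375.
Δx_C = 0.45 × (-40) / 0.5375 = -18.00 / 0.5375 ≈ -33.49.

Δx_C = -33.49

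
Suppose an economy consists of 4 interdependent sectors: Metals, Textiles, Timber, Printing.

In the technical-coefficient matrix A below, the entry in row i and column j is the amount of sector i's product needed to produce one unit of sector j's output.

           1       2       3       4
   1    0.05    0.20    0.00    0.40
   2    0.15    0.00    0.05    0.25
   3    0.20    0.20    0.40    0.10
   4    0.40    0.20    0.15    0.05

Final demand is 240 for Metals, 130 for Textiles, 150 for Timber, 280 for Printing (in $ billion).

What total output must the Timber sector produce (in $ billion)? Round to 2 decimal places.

x_3 = 774.14

I − A =
  [   0.95    -0.20     0.00    -0.40]
  [  -0.15     1.00    -0.05    -0.25]
  [  -0.20    -0.20     0.60    -0.10]
  [  -0.40    -0.20    -0.15     0.95]
Compute the cofactors C_ij = (−1)^(i+j)·(3×3 minor ij) of I−A; the adjugate is their transpose:
adj(I−A) = Cᵀ =
  [ 0.50700   0.17100   0.08100   0.26700]
  [ 0.16225   0.41925   0.08175   0.18725]
  [ 0.27150   0.22950   0.63450   0.24150]
  [ 0.29050   0.19650   0.15150   0.54050]
det(I−A) = Σ_j (I−A)_1j·C_1j = (0.95)(0.50700) + (-0.20)(0.16225) + (0.00)(0.27150) + (-0.40)(0.29050) = 0.3330
(I − A)⁻¹ = adj(I−A) / det(I−A) ≈
  [   1.5225     0.5135     0.2432     0.8018]
  [   0.4872     1.2590     0.2455     0.5623]
  [   0.8153     0.6892     1.9054     0.7252]
  [   0.8724     0.5901     0.4550     1.6231]
x = (I − A)⁻¹ d = adj(I−A)·d / det(I−A), with det(I−A) = 0.3330:
  x_1 = (0.50700·240 + 0.17100·130 + 0.08100·150 + 0.26700·280) / 0.3330 = 230.82 / 0.3330 ≈ 693.15
  x_2 = (0.16225·240 + 0.41925·130 + 0.08175·150 + 0.18725·280) / 0.3330 = 158.135 / 0.3330 ≈ 474.88
  x_3 = (0.27150·240 + 0.22950·130 + 0.63450·150 + 0.24150·280) / 0.3330 = 257.79 / 0.3330 ≈ 774.14
  x_4 = (0.29050·240 + 0.19650·130 + 0.15150·150 + 0.54050·280) / 0.3330 = 269.33 / 0.3330 ≈ 808.80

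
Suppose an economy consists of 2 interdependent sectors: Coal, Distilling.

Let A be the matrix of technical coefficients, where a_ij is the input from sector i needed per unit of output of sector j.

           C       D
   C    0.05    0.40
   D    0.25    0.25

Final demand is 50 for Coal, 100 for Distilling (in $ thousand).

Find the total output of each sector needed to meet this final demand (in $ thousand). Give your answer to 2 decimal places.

x_C = 126.53, x_D = 175.51

I − A =
  [   0.95    -0.40]
  [  -0.25     0.75]
det(I−A) = (0.95)(0.75) − (-0.40)(-0.25) = 0.6125
adj(I−A) = [[0.75, 0.40], [0.25, 0.95]]
(I − A)⁻¹ = adj(I−A) / det(I−A) ≈
  [   1.2245     0.6531]
  [   0.4082     1.5510]
x = (I − A)⁻¹ d = adj(I−A)·d / det(I−A), with det(I−A) = 0.6125:
  x_C = (0.75·50 + 0.40·100) / 0.6125 = 77.50 / 0.6125 ≈ 126.53
  x_D = (0.25·50 + 0.95·100) / 0.6125 = 107.50 / 0.6125 ≈ 175.51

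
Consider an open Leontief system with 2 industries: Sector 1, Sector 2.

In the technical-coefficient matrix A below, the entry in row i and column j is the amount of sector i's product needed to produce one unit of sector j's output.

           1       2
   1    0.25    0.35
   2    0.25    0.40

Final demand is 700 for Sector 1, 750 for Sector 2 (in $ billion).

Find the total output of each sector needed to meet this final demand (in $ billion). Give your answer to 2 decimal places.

I − A =
  [   0.75    -0.35]
  [  -0.25     0.60]
det(I−A) = (0.75)(0.60) − (-0.35)(-0.25) = 0.3625
adj(I−A) = [[0.60, 0.35], [0.25, 0.75]]
(I − A)⁻¹ = adj(I−A) / det(I−A) ≈
  [   1.6552     0.9655]
  [   0.6897     2.0690]
x = (I − A)⁻¹ d = adj(I−A)·d / det(I−A), with det(I−A) = 0.3625:
  x_1 = (0.60·700 + 0.35·750) / 0.3625 = 682.50 / 0.3625 ≈ 1882.76
  x_2 = (0.25·700 + 0.75·750) / 0.3625 = 737.50 / 0.3625 ≈ 2034.48

x_1 = 1882.76, x_2 = 2034.48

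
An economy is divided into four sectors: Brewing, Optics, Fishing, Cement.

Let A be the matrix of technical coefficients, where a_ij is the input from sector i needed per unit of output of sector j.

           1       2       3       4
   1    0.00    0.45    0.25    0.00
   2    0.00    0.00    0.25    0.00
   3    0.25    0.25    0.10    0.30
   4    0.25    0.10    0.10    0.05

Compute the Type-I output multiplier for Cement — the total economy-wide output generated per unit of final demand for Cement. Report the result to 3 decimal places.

I − A =
  [   1.00    -0.45    -0.25     0.00]
  [   0.00     1.00    -0.25     0.00]
  [  -0.25    -0.25     0.90    -0.30]
  [  -0.25    -0.10    -0.10     0.95]
Compute the cofactors C_ij = (−1)^(i+j)·(3×3 minor ij) of I−A; the adjugate is their transpose:
adj(I−A) = Cᵀ =
  [ 0.758125   0.438125   0.344375   0.108750]
  [ 0.078125   0.746875   0.237500   0.075000]
  [ 0.312500   0.408125   0.950000   0.300000]
  [ 0.240625   0.236875   0.215625   0.746875]
det(I−A) = Σ_j (I−A)_1j·C_1j = (1.00)(0.758125) + (-0.45)(0.078125) + (-0.25)(0.312500) + (0.00)(0.240625) = 0.64484375
(I − A)⁻¹ = adj(I−A) / det(I−A) ≈
  [   1.1757     0.6794     0.5340     0.1686]
  [   0.1212     1.1582     0.3683     0.1163]
  [   0.4846     0.6329     1.4732     0.4652]
  [   0.3732     0.3673     0.3344     1.1582]
The output multiplier for sector j is the column-j sum of the Leontief inverse (I − A)⁻¹ = adj(I−A) / det(I−A).
Column 4 of adj(I−A): (0.108750, 0.075000, 0.300000, 0.746875); det(I−A) = 0.64484375.
m_4 = (0.108750 + 0.075000 + 0.300000 + 0.746875) / 0.64484375 = 1.230625 / 0.64484375 ≈ 1.908.

m_4 = 1.908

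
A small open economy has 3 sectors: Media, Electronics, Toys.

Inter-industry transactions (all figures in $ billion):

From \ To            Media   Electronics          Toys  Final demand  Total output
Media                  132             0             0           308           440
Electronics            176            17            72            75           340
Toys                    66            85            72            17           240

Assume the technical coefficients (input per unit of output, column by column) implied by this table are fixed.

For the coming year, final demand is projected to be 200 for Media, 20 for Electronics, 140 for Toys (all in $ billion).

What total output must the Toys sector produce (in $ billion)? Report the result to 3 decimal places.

x_T = 351.332

Technical coefficients a_ij = z_ij / X_j:
  a_MM = 132/440 = 0.30, a_EM = 176/440 = 0.40, a_TM = 66/440 = 0.15
  a_ME = 0/340 = 0.00, a_EE = 17/340 = 0.05, a_TE = 85/340 = 0.25
  a_MT = 0/240 = 0.00, a_ET = 72/240 = 0.30, a_TT = 72/240 = 0.30
I − A =
  [   0.70     0.00     0.00]
  [  -0.40     0.95    -0.30]
  [  -0.15    -0.25     0.70]
Cofactors of I−A, C_ij = (−1)^(i+j)·(minor ij) (rows/columns in the sector order above):
  C_11 = (0.95)(0.70) − (-0.30)(-0.25) = 0.5900
  C_12 = −[(-0.40)(0.70) − (-0.30)(-0.15)] = 0.3250
  C_13 = (-0.40)(-0.25) − (0.95)(-0.15) = 0.2425
  C_21 = −[(0.00)(0.70) − (0.00)(-0.25)] = 0.0000
  C_22 = (0.70)(0.70) − (0.00)(-0.15) = 0.4900
  C_23 = −[(0.70)(-0.25) − (0.00)(-0.15)] = 0.1750
  C_31 = (0.00)(-0.30) − (0.00)(0.95) = 0.0000
  C_32 = −[(0.70)(-0.30) − (0.00)(-0.40)] = 0.2100
  C_33 = (0.70)(0.95) − (0.00)(-0.40) = 0.6650
det(I−A) = Σ_j (I−A)_1j·C_1j = (0.70)(0.5900) + (0.00)(0.3250) + (0.00)(0.2425) = 0.4130
adj(I−A) = Cᵀ =
  [ 0.5900   0.0000   0.0000]
  [ 0.3250   0.4900   0.2100]
  [ 0.2425   0.1750   0.6650]
(I − A)⁻¹ = adj(I−A) / det(I−A) ≈
  [   1.4286     0.0000     0.0000]
  [   0.7869     1.1864     0.5085]
  [   0.5872     0.4237     1.6102]
x = (I − A)⁻¹ d = adj(I−A)·d / det(I−A), with det(I−A) = 0.4130:
  x_M = (0.5900·200 + 0.0000·20 + 0.0000·140) / 0.4130 = 118.00 / 0.4130 ≈ 285.714
  x_E = (0.3250·200 + 0.4900·20 + 0.2100·140) / 0.4130 = 104.20 / 0.4130 ≈ 252.300
  x_T = (0.2425·200 + 0.1750·20 + 0.6650·140) / 0.4130 = 145.10 / 0.4130 ≈ 351.332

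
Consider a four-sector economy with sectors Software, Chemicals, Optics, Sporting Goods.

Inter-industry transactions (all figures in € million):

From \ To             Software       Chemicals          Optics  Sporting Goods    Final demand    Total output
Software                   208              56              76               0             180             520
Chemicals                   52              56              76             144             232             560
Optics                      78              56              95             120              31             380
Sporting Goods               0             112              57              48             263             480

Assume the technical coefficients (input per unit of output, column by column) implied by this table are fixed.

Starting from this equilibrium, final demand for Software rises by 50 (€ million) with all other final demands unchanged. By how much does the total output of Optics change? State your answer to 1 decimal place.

Technical coefficients a_ij = z_ij / X_j:
  a_11 = 208/520 = 0.40, a_21 = 52/520 = 0.10, a_31 = 78/520 = 0.15, a_41 = 0/520 = 0.00
  a_12 = 56/560 = 0.10, a_22 = 56/560 = 0.10, a_32 = 56/560 = 0.10, a_42 = 112/560 = 0.20
  a_13 = 76/380 = 0.20, a_23 = 76/380 = 0.20, a_33 = 95/380 = 0.25, a_43 = 57/380 = 0.15
  a_14 = 0/480 = 0.00, a_24 = 144/480 = 0.30, a_34 = 120/480 = 0.25, a_44 = 48/480 = 0.10
I − A =
  [   0.60    -0.10    -0.20     0.00]
  [  -0.10     0.90    -0.20    -0.30]
  [  -0.15    -0.10     0.75    -0.25]
  [   0.00    -0.20    -0.15     0.90]
Compute the cofactors C_ij = (−1)^(i+j)·(3×3 minor ij) of I−A; the adjugate is their transpose:
adj(I−A) = Cᵀ =
  [ 0.49625   0.09175   0.17250   0.07850]
  [ 0.09750   0.35550   0.15300   0.16100]
  [ 0.12650   0.09750   0.44100   0.15500]
  [ 0.04275   0.09525   0.10750   0.35350]
det(I−A) = Σ_j (I−A)_1j·C_1j = (0.60)(0.49625) + (-0.10)(0.09750) + (-0.20)(0.12650) + (0.00)(0.04275) = 0.2627
(I − A)⁻¹ = adj(I−A) / det(I−A) ≈
  [   1.8890     0.3493     0.6566     0.2988]
  [   0.3711     1.3533     0.5824     0.6129]
  [   0.4815     0.3711     1.6787     0.5900]
  [   0.1627     0.3626     0.4092     1.3456]
Δx = (I − A)⁻¹ Δd with Δd having +50 in the Software component and 0 elsewhere.
So Δx_3 = L_31 · (+50), where L_31 = adj(I−A)_31 / det(I−A) = 0.12650 / 0.2627.
Δx_3 = 0.12650 × (+50) / 0.2627 = 6.325 / 0.2627 ≈ 24.1.

Δx_3 = 24.1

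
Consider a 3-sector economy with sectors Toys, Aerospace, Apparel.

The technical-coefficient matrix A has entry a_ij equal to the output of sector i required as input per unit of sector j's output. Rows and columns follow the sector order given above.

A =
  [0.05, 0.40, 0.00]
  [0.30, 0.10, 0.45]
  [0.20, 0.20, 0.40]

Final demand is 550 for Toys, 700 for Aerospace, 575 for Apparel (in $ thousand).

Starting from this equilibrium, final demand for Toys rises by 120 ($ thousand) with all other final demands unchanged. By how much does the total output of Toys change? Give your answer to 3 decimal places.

Δx_1 = 169.014

I − A =
  [   0.95    -0.40     0.00]
  [  -0.30     0.90    -0.45]
  [  -0.20    -0.20     0.60]
Cofactors of I−A, C_ij = (−1)^(i+j)·(minor ij) (rows/columns in the sector order above):
  C_11 = (0.90)(0.60) − (-0.45)(-0.20) = 0.4500
  C_12 = −[(-0.30)(0.60) − (-0.45)(-0.20)] = 0.2700
  C_13 = (-0.30)(-0.20) − (0.90)(-0.20) = 0.2400
  C_21 = −[(-0.40)(0.60) − (0.00)(-0.20)] = 0.2400
  C_22 = (0.95)(0.60) − (0.00)(-0.20) = 0.5700
  C_23 = −[(0.95)(-0.20) − (-0.40)(-0.20)] = 0.2700
  C_31 = (-0.40)(-0.45) − (0.00)(0.90) = 0.1800
  C_32 = −[(0.95)(-0.45) − (0.00)(-0.30)] = 0.4275
  C_33 = (0.95)(0.90) − (-0.40)(-0.30) = 0.7350
det(I−A) = Σ_j (I−A)_1j·C_1j = (0.95)(0.4500) + (-0.40)(0.2700) + (0.00)(0.2400) = 0.3195
adj(I−A) = Cᵀ =
  [ 0.4500   0.2400   0.1800]
  [ 0.2700   0.5700   0.4275]
  [ 0.2400   0.2700   0.7350]
(I − A)⁻¹ = adj(I−A) / det(I−A) ≈
  [   1.4085     0.7512     0.5634]
  [   0.8451     1.7840     1.3380]
  [   0.7512     0.8451     2.3005]
Δx = (I − A)⁻¹ Δd with Δd having +120 in the Toys component and 0 elsewhere.
So Δx_1 = L_11 · (+120), where L_11 = adj(I−A)_11 / det(I−A) = 0.4500 / 0.3195.
Δx_1 = 0.4500 × (+120) / 0.3195 = 54.00 / 0.3195 ≈ 169.014.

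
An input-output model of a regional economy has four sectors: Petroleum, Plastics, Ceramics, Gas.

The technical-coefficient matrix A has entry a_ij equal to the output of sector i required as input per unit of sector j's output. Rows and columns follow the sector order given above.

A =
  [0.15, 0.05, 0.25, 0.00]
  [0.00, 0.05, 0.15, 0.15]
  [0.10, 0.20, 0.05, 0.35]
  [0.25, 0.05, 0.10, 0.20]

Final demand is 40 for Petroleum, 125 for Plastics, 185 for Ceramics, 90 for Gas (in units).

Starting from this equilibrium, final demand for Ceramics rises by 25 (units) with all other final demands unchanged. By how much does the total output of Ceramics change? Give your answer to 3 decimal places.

I − A =
  [   0.85    -0.05    -0.25     0.00]
  [   0.00     0.95    -0.15    -0.15]
  [  -0.10    -0.20     0.95    -0.35]
  [  -0.25    -0.05    -0.10     0.80]
Compute the cofactors C_ij = (−1)^(i+j)·(3×3 minor ij) of I−A; the adjugate is their transpose:
adj(I−A) = Cᵀ =
  [ 0.652000   0.080625   0.194875   0.100375]
  [ 0.062250   0.574375   0.124125   0.162000]
  [ 0.165875   0.159250   0.637750   0.308875]
  [ 0.228375   0.081000   0.148375   0.717125]
det(I−A) = Σ_j (I−A)_1j·C_1j = (0.85)(0.652000) + (-0.05)(0.062250) + (-0.25)(0.165875) + (0.00)(0.228375) = 0.50961875
(I − A)⁻¹ = adj(I−A) / det(I−A) ≈
  [   1.2794     0.1582     0.3824     0.1970]
  [   0.1222     1.1271     0.2436     0.3179]
  [   0.3255     0.3125     1.2514     0.6061]
  [   0.4481     0.1589     0.2911     1.4072]
Δx = (I − A)⁻¹ Δd with Δd having +25 in the Ceramics component and 0 elsewhere.
So Δx_3 = L_33 · (+25), where L_33 = adj(I−A)_33 / det(I−A) = 0.637750 / 0.50961875.
Δx_3 = 0.637750 × (+25) / 0.50961875 = 15.94375 / 0.50961875 ≈ 31.286.

Δx_3 = 31.286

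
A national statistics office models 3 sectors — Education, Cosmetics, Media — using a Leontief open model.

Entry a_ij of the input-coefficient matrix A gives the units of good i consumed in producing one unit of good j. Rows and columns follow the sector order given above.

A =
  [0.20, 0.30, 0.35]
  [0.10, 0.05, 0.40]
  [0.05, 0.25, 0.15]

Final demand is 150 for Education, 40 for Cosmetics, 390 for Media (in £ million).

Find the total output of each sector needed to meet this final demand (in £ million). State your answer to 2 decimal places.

x_1 = 581.98, x_2 = 354.92, x_3 = 597.45

I − A =
  [   0.80    -0.30    -0.35]
  [  -0.10     0.95    -0.40]
  [  -0.05    -0.25     0.85]
Cofactors of I−A, C_ij = (−1)^(i+j)·(minor ij) (rows/columns in the sector order above):
  C_11 = (0.95)(0.85) − (-0.40)(-0.25) = 0.7075
  C_12 = −[(-0.10)(0.85) − (-0.40)(-0.05)] = 0.1050
  C_13 = (-0.10)(-0.25) − (0.95)(-0.05) = 0.0725
  C_21 = −[(-0.30)(0.85) − (-0.35)(-0.25)] = 0.3425
  C_22 = (0.80)(0.85) − (-0.35)(-0.05) = 0.6625
  C_23 = −[(0.80)(-0.25) − (-0.30)(-0.05)] = 0.2150
  C_31 = (-0.30)(-0.40) − (-0.35)(0.95) = 0.4525
  C_32 = −[(0.80)(-0.40) − (-0.35)(-0.10)] = 0.3550
  C_33 = (0.80)(0.95) − (-0.30)(-0.10) = 0.7300
det(I−A) = Σ_j (I−A)_1j·C_1j = (0.80)(0.7075) + (-0.30)(0.1050) + (-0.35)(0.0725) = 0.509125
adj(I−A) = Cᵀ =
  [ 0.7075   0.3425   0.4525]
  [ 0.1050   0.6625   0.3550]
  [ 0.0725   0.2150   0.7300]
(I − A)⁻¹ = adj(I−A) / det(I−A) ≈
  [   1.3896     0.6727     0.8888]
  [   0.2062     1.3013     0.6973]
  [   0.1424     0.4223     1.4338]
x = (I − A)⁻¹ d = adj(I−A)·d / det(I−A), with det(I−A) = 0.509125:
  x_1 = (0.7075·150 + 0.3425·40 + 0.4525·390) / 0.509125 = 296.30 / 0.509125 ≈ 581.98
  x_2 = (0.1050·150 + 0.6625·40 + 0.3550·390) / 0.509125 = 180.70 / 0.509125 ≈ 354.92
  x_3 = (0.0725·150 + 0.2150·40 + 0.7300·390) / 0.509125 = 304.175 / 0.509125 ≈ 597.45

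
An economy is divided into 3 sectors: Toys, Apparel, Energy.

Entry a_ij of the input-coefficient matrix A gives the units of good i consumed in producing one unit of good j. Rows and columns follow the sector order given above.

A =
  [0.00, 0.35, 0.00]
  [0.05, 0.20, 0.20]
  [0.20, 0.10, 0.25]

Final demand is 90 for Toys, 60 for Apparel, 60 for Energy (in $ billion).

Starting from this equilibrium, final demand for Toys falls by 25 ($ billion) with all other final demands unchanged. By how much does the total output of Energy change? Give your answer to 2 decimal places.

I − A =
  [   1.00    -0.35     0.00]
  [  -0.05     0.80    -0.20]
  [  -0.20    -0.10     0.75]
Cofactors of I−A, C_ij = (−1)^(i+j)·(minor ij) (rows/columns in the sector order above):
  C_11 = (0.80)(0.75) − (-0.20)(-0.10) = 0.5800
  C_12 = −[(-0.05)(0.75) − (-0.20)(-0.20)] = 0.0775
  C_13 = (-0.05)(-0.10) − (0.80)(-0.20) = 0.1650
  C_21 = −[(-0.35)(0.75) − (0.00)(-0.10)] = 0.2625
  C_22 = (1.00)(0.75) − (0.00)(-0.20) = 0.7500
  C_23 = −[(1.00)(-0.10) − (-0.35)(-0.20)] = 0.1700
  C_31 = (-0.35)(-0.20) − (0.00)(0.80) = 0.0700
  C_32 = −[(1.00)(-0.20) − (0.00)(-0.05)] = 0.2000
  C_33 = (1.00)(0.80) − (-0.35)(-0.05) = 0.7825
det(I−A) = Σ_j (I−A)_1j·C_1j = (1.00)(0.5800) + (-0.35)(0.0775) + (0.00)(0.1650) = 0.552875
adj(I−A) = Cᵀ =
  [ 0.5800   0.2625   0.0700]
  [ 0.0775   0.7500   0.2000]
  [ 0.1650   0.1700   0.7825]
(I − A)⁻¹ = adj(I−A) / det(I−A) ≈
  [   1.0491     0.4748     0.1266]
  [   0.1402     1.3565     0.3617]
  [   0.2984     0.3075     1.4153]
Δx = (I − A)⁻¹ Δd with Δd having -25 in the Toys component and 0 elsewhere.
So Δx_3 = L_31 · (-25), where L_31 = adj(I−A)_31 / det(I−A) = 0.1650 / 0.552875.
Δx_3 = 0.1650 × (-25) / 0.552875 = -4.125 / 0.552875 ≈ -7.46.

Δx_3 = -7.46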